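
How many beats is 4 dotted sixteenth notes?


Let's work it out.
Base sixteenth note = 1/4 beats
Dot 1 adds half the previous value: +1/8
One dotted sixteenth = 1/4 + 1/8 = 3/8
4 of them = 4 × 3/8 = 3/2
= 3/2 beats


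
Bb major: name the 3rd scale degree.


Working:
Major scale pattern: W-W-H-W-W-W-H (2-2-1-2-2-2-1 semitones)
Starting from Bb:
  Bb + 2 semitones → C
  C + 2 semitones → D
  D + 1 semitone → Eb
  Eb + 2 semitones → F
  F + 2 semitones → G
  G + 2 semitones → A
  A + 1 semitone → Bb
Scale: Bb C D Eb F G A
Degree 3 = D


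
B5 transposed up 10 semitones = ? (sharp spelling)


Reasoning:
B5: chromatic position 11 in octave 5 → absolute = 5×12 + 11 = 71
Transpose up 10: 71 + 10 = 81
81 = 6×12 + 9 → A in octave 6
Result = A6


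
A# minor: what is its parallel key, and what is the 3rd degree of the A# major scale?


Working:
Parallel keys share the same tonic but differ in mode
A# minor → parallel is A# major
A# major scale: A# B# C## D# E# F## G##
= A# major; 3rd degree = C##


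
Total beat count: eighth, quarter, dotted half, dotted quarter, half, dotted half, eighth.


Step by step:
Beat values:
  eighth = 0.5 beats
  quarter = 1 beat
  dotted half = 3 beats
  dotted quarter = 1.5 beats
  half = 2 beats
  dotted half = 3 beats
  eighth = 0.5 beats
Sum = 0.5 + 1 + 3 + 1.5 + 2 + 3 + 0.5
= 11.5 beats


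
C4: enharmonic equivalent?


Enharmonic notes sound the same pitch but are spelled with different letter names
C and Dbb name the same pitch class
= Dbb4


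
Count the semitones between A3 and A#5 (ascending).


Absolute semitone position = octave×12 + chromatic position
A3: 3×12 + 9 = 45
A#5: 5×12 + 10 = 70
Difference = 70 - 45 = 25
= 25 semitones


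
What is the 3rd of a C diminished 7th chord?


Step by step:
Diminished 7th chord = root + minor 3rd + diminished 5th + diminished 7th
Seventh chords stack in thirds, so the letter names are C-E-G-B
Root: C
Minor 3rd above C: Eb
Diminished 5th above C: Gb
Diminished 7th above C: Bbb
The 3rd = Eb


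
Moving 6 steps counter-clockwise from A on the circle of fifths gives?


Step by step:
Each counter-clockwise step moves down a perfect 5th (= up a perfect 4th)
From A: A → D → G → C → F → Bb → Eb
= Eb


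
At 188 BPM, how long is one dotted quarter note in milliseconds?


Let's work it out.
One quarter-note beat = 60000 / BPM = 60000 / 188 ms
Dotted quarter note = 3/2 × quarter note
Duration = 3/2 × 60000 / 188 = 90000 / 188
= 478.7 ms


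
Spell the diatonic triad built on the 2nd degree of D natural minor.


Working:
D natural minor scale: D E F G A Bb C
Diatonic triad on degree 2 stacks scale notes 2, 4, 6: E G Bb
E→G = 3 semitones; E→Bb = 6 semitones → diminished triad
= E G Bb (diminished)


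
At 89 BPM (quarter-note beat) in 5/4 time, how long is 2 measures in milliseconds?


Quarter-note beat duration = 60000 / 89 ms
Beats per measure (5/4) = 5
One measure = 5 × 60000 / 89 = 300000 / 89 ms
2 measures = 2 × 300000 / 89 = 600000 / 89
= 6741.6 ms


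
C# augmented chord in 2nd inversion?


Working:
Root position: C# E# G##
2nd inversion: move root and 3rd up an octave
Bass note: G##
Notes (bottom to top) = G## C# E#


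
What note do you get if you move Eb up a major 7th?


major 7th: 7 letter names, 11 semitones
Letter: E + 6 → D
Pitch: Eb + 11 semitones, spelled as a D → D
= D


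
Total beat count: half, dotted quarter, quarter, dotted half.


Solution.
Beat values:
  half = 2 beats
  dotted quarter = 1.5 beats
  quarter = 1 beat
  dotted half = 3 beats
Sum = 2 + 1.5 + 1 + 3
= 7.5 beats


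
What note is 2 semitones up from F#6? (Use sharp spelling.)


Working:
F#6: chromatic position 6 in octave 6 → absolute = 6×12 + 6 = 78
Transpose up 2: 78 + 2 = 80
80 = 6×12 + 8 → G# in octave 6
Result = G#6


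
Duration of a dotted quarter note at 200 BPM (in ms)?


One quarter-note beat = 60000 / BPM = 60000 / 200 ms
Dotted quarter note = 3/2 × quarter note
Duration = 3/2 × 60000 / 200 = 90000 / 200
= 450.0 ms


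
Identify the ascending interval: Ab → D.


Working:
Letter names: A → D spans 4 letter names → a 4th
Semitones: Ab → D = 6 half-steps
A 4th of 6 semitones is an augmented 4th
= augmented 4th


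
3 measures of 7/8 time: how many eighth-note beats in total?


Step by step:
Time signature 7/8: the bottom number 8 means the eighth note gets one count
The top number 7 means 7 eighth-note beats per measure
Total = 7 × 3 measures
= 21 eighth-note beats


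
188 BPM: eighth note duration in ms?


Working:
One quarter-note beat = 60000 / BPM = 60000 / 188 ms
Eighth note = 1/2 × quarter note
Duration = 1/2 × 60000 / 188 = 30000 / 188
= 159.6 ms


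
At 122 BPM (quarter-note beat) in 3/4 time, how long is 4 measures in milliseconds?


Reasoning:
Quarter-note beat duration = 60000 / 122 ms
Beats per measure (3/4) = 3
One measure = 3 × 60000 / 122 = 180000 / 122 ms
4 measures = 4 × 180000 / 122 = 720000 / 122
= 5901.6 ms


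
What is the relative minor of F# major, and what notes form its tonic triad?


Let's work it out.
The relative minor shares the major's key signature and starts on its 6th degree
6th degree = a major 6th above the tonic; a major 6th above F# is D#
→ relative minor of F# major is D# minor
Tonic triad of D# minor = root + minor 3rd + perfect 5th = D# F# A#
= D# minor; triad = D# F# A#


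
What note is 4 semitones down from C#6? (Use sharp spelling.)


Step by step:
C#6: chromatic position 1 in octave 6 → absolute = 6×12 + 1 = 73
Transpose down 4: 73 - 4 = 69
69 = 5×12 + 9 → A in octave 5
Result = A5


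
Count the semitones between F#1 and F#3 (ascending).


Absolute semitone position = octave×12 + chromatic position
F#1: 1×12 + 6 = 18
F#3: 3×12 + 6 = 42
Difference = 42 - 18 = 24
= 24 semitones


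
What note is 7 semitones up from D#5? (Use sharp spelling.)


Let's work it out.
D#5: chromatic position 3 in octave 5 → absolute = 5×12 + 3 = 63
Transpose up 7: 63 + 7 = 70
70 = 5×12 + 10 → A# in octave 5
Result = A#5


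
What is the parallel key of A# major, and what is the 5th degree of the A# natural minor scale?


Reasoning:
Parallel keys share the same tonic but differ in mode
A# major → parallel is A# minor
A# natural minor scale: A# B# C# D# E# F# G#
= A# minor; 5th degree = E#


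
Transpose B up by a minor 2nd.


Step by step:
minor 2nd: 2 letter names, 1 semitones
Letter: B + 1 → C
Pitch: B + 1 semitones, spelled as a C → C
= C


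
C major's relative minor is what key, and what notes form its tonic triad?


Step by step:
The relative minor shares the major's key signature and starts on its 6th degree
6th degree = a major 6th above the tonic; a major 6th above C is A
→ relative minor of C major is A minor
Tonic triad of A minor = root + minor 3rd + perfect 5th = A C E
= A minor; triad = A C E


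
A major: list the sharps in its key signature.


Solution.
Sharp major keys follow the circle of fifths: C(0), G(1), D(2), A(3), E(4), B(5), F#(6), C#(7)
A major has 3 sharps
Order of sharps: F# C# G# D# A# E# B# → first 3: F#, C#, G#
= F#, C#, G#


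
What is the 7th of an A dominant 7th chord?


Dominant 7th chord = root + major 3rd + perfect 5th + minor 7th
Seventh chords stack in thirds, so the letter names are A-C-E-G
Root: A
Major 3rd above A: C#
Perfect 5th above A: E
Minor 7th above A: G
The 7th = G


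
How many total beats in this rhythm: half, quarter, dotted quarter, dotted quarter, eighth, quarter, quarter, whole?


Working:
Beat values:
  half = 2 beats
  quarter = 1 beat
  dotted quarter = 1.5 beats
  dotted quarter = 1.5 beats
  eighth = 0.5 beats
  quarter = 1 beat
  quarter = 1 beat
  whole = 4 beats
Sum = 2 + 1 + 1.5 + 1.5 + 0.5 + 1 + 1 + 4
= 12.5 beats


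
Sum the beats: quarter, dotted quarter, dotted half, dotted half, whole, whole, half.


Let's work it out.
Beat values:
  quarter = 1 beat
  dotted quarter = 1.5 beats
  dotted half = 3 beats
  dotted half = 3 beats
  whole = 4 beats
  whole = 4 beats
  half = 2 beats
Sum = 1 + 1.5 + 3 + 3 + 4 + 4 + 2
= 18.5 beats


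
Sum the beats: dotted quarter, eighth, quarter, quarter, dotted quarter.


Reasoning:
Beat values:
  dotted quarter = 1.5 beats
  eighth = 0.5 beats
  quarter = 1 beat
  quarter = 1 beat
  dotted quarter = 1.5 beats
Sum = 1.5 + 0.5 + 1 + 1 + 1.5
= 5.5 beats


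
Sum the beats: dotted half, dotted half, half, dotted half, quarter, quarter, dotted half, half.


Beat values:
  dotted half = 3 beats
  dotted half = 3 beats
  half = 2 beats
  dotted half = 3 beats
  quarter = 1 beat
  quarter = 1 beat
  dotted half = 3 beats
  half = 2 beats
Sum = 3 + 3 + 2 + 3 + 1 + 1 + 3 + 2
= 18 beats


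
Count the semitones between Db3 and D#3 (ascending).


Solution.
Absolute semitone position = octave×12 + chromatic position
Db3: 3×12 + 1 = 37
D#3: 3×12 + 3 = 39
Difference = 39 - 37 = 2
= 2 semitones


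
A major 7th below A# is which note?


Let's work it out.
A 7th spans 7 letter names, so from A we land on B
A major 7th = 11 semitones below A#
Spell B at that pitch: B
= B


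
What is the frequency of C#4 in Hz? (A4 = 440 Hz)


Step by step:
f = 440 × 2^(n/12) where n = semitones from A4
C#4: -8 semitones from A4
f = 440 × 2^(-8/12)
f = 277.18 Hz


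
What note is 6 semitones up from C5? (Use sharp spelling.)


Working:
C5: chromatic position 0 in octave 5 → absolute = 5×12 + 0 = 60
Transpose up 6: 60 + 6 = 66
66 = 5×12 + 6 → F# in octave 5
Result = F#5


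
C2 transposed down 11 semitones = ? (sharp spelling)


C2: chromatic position 0 in octave 2 → absolute = 2×12 + 0 = 24
Transpose down 11: 24 - 11 = 13
13 = 1×12 + 1 → C# in octave 1
Result = C#1


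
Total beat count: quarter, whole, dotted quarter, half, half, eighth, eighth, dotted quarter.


Let's work it out.
Beat values:
  quarter = 1 beat
  whole = 4 beats
  dotted quarter = 1.5 beats
  half = 2 beats
  half = 2 beats
  eighth = 0.5 beats
  eighth = 0.5 beats
  dotted quarter = 1.5 beats
Sum = 1 + 4 + 1.5 + 2 + 2 + 0.5 + 0.5 + 1.5
= 13 beats


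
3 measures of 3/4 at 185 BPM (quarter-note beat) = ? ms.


Let's work it out.
Quarter-note beat duration = 60000 / 185 ms
Beats per measure (3/4) = 3
One measure = 3 × 60000 / 185 = 180000 / 185 ms
3 measures = 3 × 180000 / 185 = 540000 / 185
= 2918.9 ms


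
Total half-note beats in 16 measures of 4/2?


Time signature 4/2: the bottom number 2 means the half note gets one count
The top number 4 means 4 half-note beats per measure
Total = 4 × 16 measures
= 64 half-note beats


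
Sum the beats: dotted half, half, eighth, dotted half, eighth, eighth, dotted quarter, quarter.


Working:
Beat values:
  dotted half = 3 beats
  half = 2 beats
  eighth = 0.5 beats
  dotted half = 3 beats
  eighth = 0.5 beats
  eighth = 0.5 beats
  dotted quarter = 1.5 beats
  quarter = 1 beat
Sum = 3 + 2 + 0.5 + 3 + 0.5 + 0.5 + 1.5 + 1
= 12 beats


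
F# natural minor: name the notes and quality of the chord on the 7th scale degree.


Reasoning:
F# natural minor scale: F# G# A B C# D E
Diatonic triad on degree 7 stacks scale notes 7, 2, 4: E G# B
E→G# = 4 semitones; E→B = 7 semitones → major triad
= E G# B (major)


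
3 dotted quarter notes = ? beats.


Working:
Base quarter note = 1 beat
Dot 1 adds half the previous value: +1/2
One dotted quarter = 1 + 1/2 = 3/2
3 of them = 3 × 3/2 = 9/2
= 9/2 beats


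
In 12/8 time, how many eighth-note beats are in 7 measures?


Solution.
Time signature 12/8: the bottom number 8 means the eighth note gets one count
The top number 12 means 12 eighth-note beats per measure
Total = 12 × 7 measures
= 84 eighth-note beats


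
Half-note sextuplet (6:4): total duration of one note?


Sextuplet: 6 notes occupy the space of 4 half notes
Space = 4 × 2 = 8 beats
Each sextuplet note = 8 / 6 = 4/3 beats
= 4/3 beats


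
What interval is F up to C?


Step by step:
Letter names: F → C spans 5 letter names → a 5th
Semitones: F → C = 7 half-steps
A 5th of 7 semitones is a perfect 5th
= perfect 5th


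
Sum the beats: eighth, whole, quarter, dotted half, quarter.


Let's work it out.
Beat values:
  eighth = 0.5 beats
  whole = 4 beats
  quarter = 1 beat
  dotted half = 3 beats
  quarter = 1 beat
Sum = 0.5 + 4 + 1 + 3 + 1
= 9.5 beats


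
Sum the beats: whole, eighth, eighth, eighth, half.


Step by step:
Beat values:
  whole = 4 beats
  eighth = 0.5 beats
  eighth = 0.5 beats
  eighth = 0.5 beats
  half = 2 beats
Sum = 4 + 0.5 + 0.5 + 0.5 + 2
= 7.5 beats


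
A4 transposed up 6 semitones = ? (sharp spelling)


Reasoning:
A4: chromatic position 9 in octave 4 → absolute = 4×12 + 9 = 57
Transpose up 6: 57 + 6 = 63
63 = 5×12 + 3 → D# in octave 5
Result = D#5


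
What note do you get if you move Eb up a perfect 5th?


Reasoning:
perfect 5th: 5 letter names, 7 semitones
Letter: E + 4 → B
Pitch: Eb + 7 semitones, spelled as a B → Bb
= Bb


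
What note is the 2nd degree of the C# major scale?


Working:
Major scale pattern: W-W-H-W-W-W-H (2-2-1-2-2-2-1 semitones)
Starting from C#:
  C# + 2 semitones → D#
  D# + 2 semitones → E#
  E# + 1 semitone → F#
  F# + 2 semitones → G#
  G# + 2 semitones → A#
  A# + 2 semitones → B#
  B# + 1 semitone → C#
Scale: C# D# E# F# G# A# B#
Degree 2 = D#


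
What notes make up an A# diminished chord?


Diminished triad = root + minor 3rd (3 semitones) + diminished 5th (6 semitones)
A triad on A# stacks thirds, so the chord tones use letter names A-C-E
Root: A#
Minor 3rd above A#: C#
Diminished 5th above A#: E
Chord = A# C# E


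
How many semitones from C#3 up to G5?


Absolute semitone position = octave×12 + chromatic position
C#3: 3×12 + 1 = 37
G5: 5×12 + 7 = 67
Difference = 67 - 37 = 30
= 30 semitones


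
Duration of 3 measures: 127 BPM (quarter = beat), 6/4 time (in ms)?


Let's work it out.
Quarter-note beat duration = 60000 / 127 ms
Beats per measure (6/4) = 6
One measure = 6 × 60000 / 127 = 360000 / 127 ms
3 measures = 3 × 360000 / 127 = 1080000 / 127
= 8503.9 ms


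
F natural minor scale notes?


Step by step:
Natural minor scale pattern: W-H-W-W-H-W-W (2-1-2-2-1-2-2 semitones)
Starting from F:
  F + 2 semitones → G
  G + 1 semitone → Ab
  Ab + 2 semitones → Bb
  Bb + 2 semitones → C
  C + 1 semitone → Db
  Db + 2 semitones → Eb
  Eb + 2 semitones → F
Scale = F G Ab Bb C Db Eb


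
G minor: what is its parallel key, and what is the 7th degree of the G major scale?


Working:
Parallel keys share the same tonic but differ in mode
G minor → parallel is G major
G major scale: G A B C D E F#
= G major; 7th degree = F#


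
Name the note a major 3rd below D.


A 3rd spans 3 letter names, so from D we land on B
A major 3rd = 4 semitones below D
Spell B at that pitch: Bb
= Bb


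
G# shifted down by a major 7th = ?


Reasoning:
major 7th: 7 letter names, 11 semitones
Letter: G - 6 → A
Pitch: G# - 11 semitones, spelled as an A → A
= A


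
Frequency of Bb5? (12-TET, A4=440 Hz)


f = 440 × 2^(n/12) where n = semitones from A4
Bb5: 13 semitones from A4
f = 440 × 2^(13/12)
f = 932.33 Hz


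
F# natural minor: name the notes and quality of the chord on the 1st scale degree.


Reasoning:
F# natural minor scale: F# G# A B C# D E
Diatonic triad on degree 1 stacks scale notes 1, 3, 5: F# A C#
F#→A = 3 semitones; F#→C# = 7 semitones → minor triad
= F# A C# (minor)


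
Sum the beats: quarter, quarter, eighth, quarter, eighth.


Beat values:
  quarter = 1 beat
  quarter = 1 beat
  eighth = 0.5 beats
  quarter = 1 beat
  eighth = 0.5 beats
Sum = 1 + 1 + 0.5 + 1 + 0.5
= 4 beats


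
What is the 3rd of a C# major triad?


Working:
Major triad = root + major 3rd (4 semitones) + perfect 5th (7 semitones)
A triad on C# stacks thirds, so the chord tones use letter names C-E-G
Root: C#
Major 3rd above C#: E#
Perfect 5th above C#: G#
The 3rd = E#


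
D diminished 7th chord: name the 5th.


Diminished 7th chord = root + minor 3rd + diminished 5th + diminished 7th
Seventh chords stack in thirds, so the letter names are D-F-A-C
Root: D
Minor 3rd above D: F
Diminished 5th above D: Ab
Diminished 7th above D: Cb
The 5th = Ab


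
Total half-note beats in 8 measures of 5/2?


Solution.
Time signature 5/2: the bottom number 2 means the half note gets one count
The top number 5 means 5 half-note beats per measure
Total = 5 × 8 measures
= 40 half-note beats


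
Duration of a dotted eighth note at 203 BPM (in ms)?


One quarter-note beat = 60000 / BPM = 60000 / 203 ms
Dotted eighth note = 3/4 × quarter note
Duration = 3/4 × 60000 / 203 = 45000 / 203
= 221.7 ms


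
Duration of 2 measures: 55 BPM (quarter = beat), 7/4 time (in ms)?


Solution.
Quarter-note beat duration = 60000 / 55 ms
Beats per measure (7/4) = 7
One measure = 7 × 60000 / 55 = 420000 / 55 ms
2 measures = 2 × 420000 / 55 = 840000 / 55
= 15272.7 ms


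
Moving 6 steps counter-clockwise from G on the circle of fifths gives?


Let's work it out.
Each counter-clockwise step moves down a perfect 5th (= up a perfect 4th)
From G: G → C → F → Bb → Eb → Ab → Db
= Db


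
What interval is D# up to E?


Step by step:
Letter names: D → E spans 2 letter names → a 2nd
Semitones: D# → E = 1 half-step
A 2nd of 1 semitone is a minor 2nd
= minor 2nd


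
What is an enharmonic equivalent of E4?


Enharmonic notes sound the same pitch but are spelled with different letter names
E and D## name the same pitch class
= D##4


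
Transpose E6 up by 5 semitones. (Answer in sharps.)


E6: chromatic position 4 in octave 6 → absolute = 6×12 + 4 = 76
Transpose up 5: 76 + 5 = 81
81 = 6×12 + 9 → A in octave 6
Result = A6


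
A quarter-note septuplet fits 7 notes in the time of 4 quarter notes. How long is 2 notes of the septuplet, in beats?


Septuplet: 7 notes occupy the space of 4 quarter notes
Space = 4 × 1 = 4 beats
Each septuplet note = 4 / 7 = 4/7 beats
2 notes = 2 × 4/7 = 8/7
= 8/7 beats


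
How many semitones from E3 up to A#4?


Working:
Absolute semitone position = octave×12 + chromatic position
E3: 3×12 + 4 = 40
A#4: 4×12 + 10 = 58
Difference = 58 - 40 = 18
= 18 semitones


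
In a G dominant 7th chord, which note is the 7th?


Reasoning:
Dominant 7th chord = root + major 3rd + perfect 5th + minor 7th
Seventh chords stack in thirds, so the letter names are G-B-D-F
Root: G
Major 3rd above G: B
Perfect 5th above G: D
Minor 7th above G: F
The 7th = F


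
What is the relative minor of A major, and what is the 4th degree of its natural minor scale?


Reasoning:
The relative minor shares the major's key signature and starts on its 6th degree
6th degree = a major 6th above the tonic; a major 6th above A is F#
→ relative minor of A major is F# minor
F# natural minor scale: F# G# A B C# D E
= F# minor; 4th degree = B


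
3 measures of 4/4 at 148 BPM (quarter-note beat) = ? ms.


Step by step:
Quarter-note beat duration = 60000 / 148 ms
Beats per measure (4/4) = 4
One measure = 4 × 60000 / 148 = 240000 / 148 ms
3 measures = 3 × 240000 / 148 = 720000 / 148
= 4864.9 ms


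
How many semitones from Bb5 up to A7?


Solution.
Absolute semitone position = octave×12 + chromatic position
Bb5: 5×12 + 10 = 70
A7: 7×12 + 9 = 93
Difference = 93 - 70 = 23
= 23 semitones


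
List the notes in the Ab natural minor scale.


Step by step:
Natural minor scale pattern: W-H-W-W-H-W-W (2-1-2-2-1-2-2 semitones)
Starting from Ab:
  Ab + 2 semitones → Bb
  Bb + 1 semitone → Cb
  Cb + 2 semitones → Db
  Db + 2 semitones → Eb
  Eb + 1 semitone → Fb
  Fb + 2 semitones → Gb
  Gb + 2 semitones → Ab
Scale = Ab Bb Cb Db Eb Fb Gb


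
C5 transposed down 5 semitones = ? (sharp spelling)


Working:
C5: chromatic position 0 in octave 5 → absolute = 5×12 + 0 = 60
Transpose down 5: 60 - 5 = 55
55 = 4×12 + 7 → G in octave 4
Result = G4


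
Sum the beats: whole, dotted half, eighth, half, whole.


Solution.
Beat values:
  whole = 4 beats
  dotted half = 3 beats
  eighth = 0.5 beats
  half = 2 beats
  whole = 4 beats
Sum = 4 + 3 + 0.5 + 2 + 4
= 13.5 beats


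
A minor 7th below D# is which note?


Reasoning:
A 7th spans 7 letter names, so from D we land on E
A minor 7th = 10 semitones below D#
Spell E at that pitch: E#
= E#


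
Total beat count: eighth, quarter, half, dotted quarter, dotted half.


Let's work it out.
Beat values:
  eighth = 0.5 beats
  quarter = 1 beat
  half = 2 beats
  dotted quarter = 1.5 beats
  dotted half = 3 beats
Sum = 0.5 + 1 + 2 + 1.5 + 3
= 8 beats


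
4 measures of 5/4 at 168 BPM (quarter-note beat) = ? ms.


Quarter-note beat duration = 60000 / 168 ms
Beats per measure (5/4) = 5
One measure = 5 × 60000 / 168 = 300000 / 168 ms
4 measures = 4 × 300000 / 168 = 1200000 / 168
= 7142.9 ms


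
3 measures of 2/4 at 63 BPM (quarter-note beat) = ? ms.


Reasoning:
Quarter-note beat duration = 60000 / 63 ms
Beats per measure (2/4) = 2
One measure = 2 × 60000 / 63 = 120000 / 63 ms
3 measures = 3 × 120000 / 63 = 360000 / 63
= 5714.3 ms


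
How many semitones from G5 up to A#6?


Step by step:
Absolute semitone position = octave×12 + chromatic position
G5: 5×12 + 7 = 67
A#6: 6×12 + 10 = 82
Difference = 82 - 67 = 15
= 15 semitones


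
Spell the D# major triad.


Major triad = root + major 3rd (4 semitones) + perfect 5th (7 semitones)
A triad on D# stacks thirds, so the chord tones use letter names D-F-A
Root: D#
Major 3rd above D#: F##
Perfect 5th above D#: A#
Chord = D# F## A#


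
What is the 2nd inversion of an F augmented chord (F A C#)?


Reasoning:
Root position: F A C#
2nd inversion: move root and 3rd up an octave
Bass note: C#
Notes (bottom to top) = C# F A


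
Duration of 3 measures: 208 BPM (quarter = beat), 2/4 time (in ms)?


Quarter-note beat duration = 60000 / 208 ms
Beats per measure (2/4) = 2
One measure = 2 × 60000 / 208 = 120000 / 208 ms
3 measures = 3 × 120000 / 208 = 360000 / 208
= 1730.8 ms


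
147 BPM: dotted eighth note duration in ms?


Step by step:
One quarter-note beat = 60000 / BPM = 60000 / 147 ms
Dotted eighth note = 3/4 × quarter note
Duration = 3/4 × 60000 / 147 = 45000 / 147
= 306.1 ms


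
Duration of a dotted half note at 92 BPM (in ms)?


Reasoning:
One quarter-note beat = 60000 / BPM = 60000 / 92 ms
Dotted half note = 3 × quarter note
Duration = 3 × 60000 / 92 = 180000 / 92
= 1956.5 ms


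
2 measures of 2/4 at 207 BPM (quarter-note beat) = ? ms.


Quarter-note beat duration = 60000 / 207 ms
Beats per measure (2/4) = 2
One measure = 2 × 60000 / 207 = 120000 / 207 ms
2 measures = 2 × 120000 / 207 = 240000 / 207
= 1159.4 ms


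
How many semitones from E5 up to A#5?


Absolute semitone position = octave×12 + chromatic position
E5: 5×12 + 4 = 64
A#5: 5×12 + 10 = 70
Difference = 70 - 64 = 6
= 6 semitones


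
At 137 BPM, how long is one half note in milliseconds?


Step by step:
One quarter-note beat = 60000 / BPM = 60000 / 137 ms
Half note = 2 × quarter note
Duration = 2 × 60000 / 137 = 120000 / 137
= 875.9 ms


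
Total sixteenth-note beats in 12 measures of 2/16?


Time signature 2/16: the bottom number 16 means the sixteenth note gets one count
The top number 2 means 2 sixteenth-note beats per measure
Total = 2 × 12 measures
= 24 sixteenth-note beats


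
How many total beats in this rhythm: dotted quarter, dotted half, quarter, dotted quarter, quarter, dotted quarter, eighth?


Step by step:
Beat values:
  dotted quarter = 1.5 beats
  dotted half = 3 beats
  quarter = 1 beat
  dotted quarter = 1.5 beats
  quarter = 1 beat
  dotted quarter = 1.5 beats
  eighth = 0.5 beats
Sum = 1.5 + 3 + 1 + 1.5 + 1 + 1.5 + 0.5
= 10 beats


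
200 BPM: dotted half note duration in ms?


Let's work it out.
One quarter-note beat = 60000 / BPM = 60000 / 200 ms
Dotted half note = 3 × quarter note
Duration = 3 × 60000 / 200 = 180000 / 200
= 900.0 ms


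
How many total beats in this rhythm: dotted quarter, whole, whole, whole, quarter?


Beat values:
  dotted quarter = 1.5 beats
  whole = 4 beats
  whole = 4 beats
  whole = 4 beats
  quarter = 1 beat
Sum = 1.5 + 4 + 4 + 4 + 1
= 14.5 beats


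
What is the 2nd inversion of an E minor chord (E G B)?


Reasoning:
Root position: E G B
2nd inversion: move root and 3rd up an octave
Bass note: B
Notes (bottom to top) = B E G


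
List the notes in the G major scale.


Let's work it out.
Major scale pattern: W-W-H-W-W-W-H (2-2-1-2-2-2-1 semitones)
Starting from G:
  G + 2 semitones → A
  A + 2 semitones → B
  B + 1 semitone → C
  C + 2 semitones → D
  D + 2 semitones → E
  E + 2 semitones → F#
  F# + 1 semitone → G
Scale = G A B C D E F#


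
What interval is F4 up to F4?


Step by step:
Letter names: F → F spans 1 letter name → a unison
Semitones: F4 → F4 = 0 half-steps
A unison of 0 semitones is a perfect unison
= perfect unison


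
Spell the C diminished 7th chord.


Let's work it out.
Diminished 7th chord = root + minor 3rd + diminished 5th + diminished 7th
Seventh chords stack in thirds, so the letter names are C-E-G-B
Root: C
Minor 3rd above C: Eb
Diminished 5th above C: Gb
Diminished 7th above C: Bbb
Chord = C Eb Gb Bbb


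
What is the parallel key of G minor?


Step by step:
Parallel keys share the same tonic but differ in mode
G minor → parallel is G major
= G major


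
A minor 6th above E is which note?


Let's work it out.
A 6th spans 6 letter names, so from E we land on C
A minor 6th = 8 semitones above E
Spell C at that pitch: C
= C


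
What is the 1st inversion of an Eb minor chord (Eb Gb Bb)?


Let's work it out.
Root position: Eb Gb Bb
1st inversion: move root up an octave
Bass note: Gb
Notes (bottom to top) = Gb Bb Eb


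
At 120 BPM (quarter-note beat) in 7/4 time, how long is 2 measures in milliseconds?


Step by step:
Quarter-note beat duration = 60000 / 120 ms
Beats per measure (7/4) = 7
One measure = 7 × 60000 / 120 = 420000 / 120 ms
2 measures = 2 × 420000 / 120 = 840000 / 120
= 7000.0 ms


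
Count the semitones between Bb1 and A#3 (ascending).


Absolute semitone position = octave×12 + chromatic position
Bb1: 1×12 + 10 = 22
A#3: 3×12 + 10 = 46
Difference = 46 - 22 = 24
= 24 semitones


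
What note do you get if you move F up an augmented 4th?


Step by step:
augmented 4th: 4 letter names, 6 semitones
Letter: F + 3 → B
Pitch: F + 6 semitones, spelled as a B → B
= B


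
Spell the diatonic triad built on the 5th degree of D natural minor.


Working:
D natural minor scale: D E F G A Bb C
Diatonic triad on degree 5 stacks scale notes 5, 7, 2: A C E
A→C = 3 semitones; A→E = 7 semitones → minor triad
= A C E (minor)


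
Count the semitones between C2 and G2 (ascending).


Absolute semitone position = octave×12 + chromatic position
C2: 2×12 + 0 = 24
G2: 2×12 + 7 = 31
Difference = 31 - 24 = 7
= 7 semitones


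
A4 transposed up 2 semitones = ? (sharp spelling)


Step by step:
A4: chromatic position 9 in octave 4 → absolute = 4×12 + 9 = 57
Transpose up 2: 57 + 2 = 59
59 = 4×12 + 11 → B in octave 4
Result = B4


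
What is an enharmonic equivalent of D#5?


Reasoning:
Enharmonic notes sound the same pitch but are spelled with different letter names
D# and Eb name the same pitch class
= Eb5


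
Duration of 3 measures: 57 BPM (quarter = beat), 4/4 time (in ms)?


Reasoning:
Quarter-note beat duration = 60000 / 57 ms
Beats per measure (4/4) = 4
One measure = 4 × 60000 / 57 = 240000 / 57 ms
3 measures = 3 × 240000 / 57 = 720000 / 57
= 12631.6 ms


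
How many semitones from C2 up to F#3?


Working:
Absolute semitone position = octave×12 + chromatic position
C2: 2×12 + 0 = 24
F#3: 3×12 + 6 = 42
Difference = 42 - 24 = 18
= 18 semitones


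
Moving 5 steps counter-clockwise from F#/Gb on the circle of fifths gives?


Step by step:
Each counter-clockwise step moves down a perfect 5th (= up a perfect 4th)
From F#/Gb: F#/Gb → B → E → A → D → G
= G


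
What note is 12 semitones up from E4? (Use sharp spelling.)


Reasoning:
E4: chromatic position 4 in octave 4 → absolute = 4×12 + 4 = 52
Transpose up 12: 52 + 12 = 64
64 = 5×12 + 4 → E in octave 5
Result = E5


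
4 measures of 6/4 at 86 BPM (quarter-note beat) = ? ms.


Quarter-note beat duration = 60000 / 86 ms
Beats per measure (6/4) = 6
One measure = 6 × 60000 / 86 = 360000 / 86 ms
4 measures = 4 × 360000 / 86 = 1440000 / 86
= 16744.2 ms


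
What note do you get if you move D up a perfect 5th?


perfect 5th: 5 letter names, 7 semitones
Letter: D + 4 → A
Pitch: D + 7 semitones, spelled as an A → A
= A


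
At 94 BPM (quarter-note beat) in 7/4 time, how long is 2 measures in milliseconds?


Let's work it out.
Quarter-note beat duration = 60000 / 94 ms
Beats per measure (7/4) = 7
One measure = 7 × 60000 / 94 = 420000 / 94 ms
2 measures = 2 × 420000 / 94 = 840000 / 94
= 8936.2 ms


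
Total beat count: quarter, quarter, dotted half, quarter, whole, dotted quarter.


Beat values:
  quarter = 1 beat
  quarter = 1 beat
  dotted half = 3 beats
  quarter = 1 beat
  whole = 4 beats
  dotted quarter = 1.5 beats
Sum = 1 + 1 + 3 + 1 + 4 + 1.5
= 11.5 beats


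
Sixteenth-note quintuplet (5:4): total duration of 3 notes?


Quintuplet: 5 notes occupy the space of 4 sixteenth notes
Space = 4 × 1/4 = 1 beat
Each quintuplet note = 1 / 5 = 1/5 beats
3 notes = 3 × 1/5 = 3/5
= 3/5 beats


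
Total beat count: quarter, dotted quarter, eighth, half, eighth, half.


Step by step:
Beat values:
  quarter = 1 beat
  dotted quarter = 1.5 beats
  eighth = 0.5 beats
  half = 2 beats
  eighth = 0.5 beats
  half = 2 beats
Sum = 1 + 1.5 + 0.5 + 2 + 0.5 + 2
= 7.5 beats


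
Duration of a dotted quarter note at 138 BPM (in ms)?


Solution.
One quarter-note beat = 60000 / BPM = 60000 / 138 ms
Dotted quarter note = 3/2 × quarter note
Duration = 3/2 × 60000 / 138 = 90000 / 138
= 652.2 ms


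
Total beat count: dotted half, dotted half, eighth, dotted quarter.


Let's work it out.
Beat values:
  dotted half = 3 beats
  dotted half = 3 beats
  eighth = 0.5 beats
  dotted quarter = 1.5 beats
Sum = 3 + 3 + 0.5 + 1.5
= 8 beats


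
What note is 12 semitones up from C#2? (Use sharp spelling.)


C#2: chromatic position 1 in octave 2 → absolute = 2×12 + 1 = 25
Transpose up 12: 25 + 12 = 37
37 = 3×12 + 1 → C# in octave 3
Result = C#3


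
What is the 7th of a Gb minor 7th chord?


Let's work it out.
Minor 7th chord = root + minor 3rd + perfect 5th + minor 7th
Seventh chords stack in thirds, so the letter names are G-B-D-F
Root: Gb
Minor 3rd above Gb: Bbb
Perfect 5th above Gb: Db
Minor 7th above Gb: Fb
The 7th = Fb


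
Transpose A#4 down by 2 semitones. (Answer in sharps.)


Reasoning:
A#4: chromatic position 10 in octave 4 → absolute = 4×12 + 10 = 58
Transpose down 2: 58 - 2 = 56
56 = 4×12 + 8 → G# in octave 4
Result = G#4


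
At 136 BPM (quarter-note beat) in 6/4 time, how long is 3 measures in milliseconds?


Solution.
Quarter-note beat duration = 60000 / 136 ms
Beats per measure (6/4) = 6
One measure = 6 × 60000 / 136 = 360000 / 136 ms
3 measures = 3 × 360000 / 136 = 1080000 / 136
= 7941.2 ms


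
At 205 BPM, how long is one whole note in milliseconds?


One quarter-note beat = 60000 / BPM = 60000 / 205 ms
Whole note = 4 × quarter note
Duration = 4 × 60000 / 205 = 240000 / 205
= 1170.7 ms


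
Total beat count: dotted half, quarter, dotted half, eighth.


Working:
Beat values:
  dotted half = 3 beats
  quarter = 1 beat
  dotted half = 3 beats
  eighth = 0.5 beats
Sum = 3 + 1 + 3 + 0.5
= 7.5 beats


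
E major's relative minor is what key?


The relative minor shares the major's key signature and starts on its 6th degree
6th degree = a major 6th above the tonic; a major 6th above E is C#
→ relative minor of E major is C# minor
= C# minor


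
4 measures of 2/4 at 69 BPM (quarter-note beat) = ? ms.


Reasoning:
Quarter-note beat duration = 60000 / 69 ms
Beats per measure (2/4) = 2
One measure = 2 × 60000 / 69 = 120000 / 69 ms
4 measures = 4 × 120000 / 69 = 480000 / 69
= 6956.5 ms


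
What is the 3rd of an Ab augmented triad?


Solution.
Augmented triad = root + major 3rd (4 semitones) + augmented 5th (8 semitones)
A triad on Ab stacks thirds, so the chord tones use letter names A-C-E
Root: Ab
Major 3rd above Ab: C
Augmented 5th above Ab: E
The 3rd = C


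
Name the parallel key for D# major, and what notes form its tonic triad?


Parallel keys share the same tonic but differ in mode
D# major → parallel is D# minor
Tonic triad of D# minor = D# F# A#
= D# minor; triad = D# F# A#


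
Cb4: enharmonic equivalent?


Let's work it out.
Enharmonic notes sound the same pitch but are spelled with different letter names
Cb and B name the same pitch class
Octave numbers change at C, so Cb4 = B3
= B3


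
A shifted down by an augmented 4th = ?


Step by step:
augmented 4th: 4 letter names, 6 semitones
Letter: A - 3 → E
Pitch: A - 6 semitones, spelled as an E → Eb
= Eb


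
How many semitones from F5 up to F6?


Solution.
Absolute semitone position = octave×12 + chromatic position
F5: 5×12 + 5 = 65
F6: 6×12 + 5 = 77
Difference = 77 - 65 = 12
= 12 semitones


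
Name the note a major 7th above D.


A 7th spans 7 letter names, so from D we land on C
A major 7th = 11 semitones above D
Spell C at that pitch: C#
= C#


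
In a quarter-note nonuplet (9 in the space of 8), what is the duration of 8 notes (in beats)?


Nonuplet: 9 notes occupy the space of 8 quarter notes
Space = 8 × 1 = 8 beats
Each nonuplet note = 8 / 9 = 8/9 beats
8 notes = 8 × 8/9 = 64/9
= 64/9 beats


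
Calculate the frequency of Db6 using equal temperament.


f = 440 × 2^(n/12) where n = semitones from A4
Db6: 16 semitones from A4
f = 440 × 2^(16/12)
f = 1108.73 Hz


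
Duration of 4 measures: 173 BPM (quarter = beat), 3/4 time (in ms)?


Solution.
Quarter-note beat duration = 60000 / 173 ms
Beats per measure (3/4) = 3
One measure = 3 × 60000 / 173 = 180000 / 173 ms
4 measures = 4 × 180000 / 173 = 720000 / 173
= 4161.8 ms


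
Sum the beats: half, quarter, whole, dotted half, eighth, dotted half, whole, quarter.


Working:
Beat values:
  half = 2 beats
  quarter = 1 beat
  whole = 4 beats
  dotted half = 3 beats
  eighth = 0.5 beats
  dotted half = 3 beats
  whole = 4 beats
  quarter = 1 beat
Sum = 2 + 1 + 4 + 3 + 0.5 + 3 + 4 + 1
= 18.5 beats


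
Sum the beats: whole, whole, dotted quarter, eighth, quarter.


Step by step:
Beat values:
  whole = 4 beats
  whole = 4 beats
  dotted quarter = 1.5 beats
  eighth = 0.5 beats
  quarter = 1 beat
Sum = 4 + 4 + 1.5 + 0.5 + 1
= 11 beats


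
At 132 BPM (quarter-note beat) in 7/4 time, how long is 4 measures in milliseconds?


Quarter-note beat duration = 60000 / 132 ms
Beats per measure (7/4) = 7
One measure = 7 × 60000 / 132 = 420000 / 132 ms
4 measures = 4 × 420000 / 132 = 1680000 / 132
= 12727.3 ms


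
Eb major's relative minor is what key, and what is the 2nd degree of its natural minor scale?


Let's work it out.
The relative minor shares the major's key signature and starts on its 6th degree
6th degree = a major 6th above the tonic; a major 6th above Eb is C
→ relative minor of Eb major is C minor
C natural minor scale: C D Eb F G Ab Bb
= C minor; 2nd degree = D


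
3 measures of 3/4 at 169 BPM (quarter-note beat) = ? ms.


Quarter-note beat duration = 60000 / 169 ms
Beats per measure (3/4) = 3
One measure = 3 × 60000 / 169 = 180000 / 169 ms
3 measures = 3 × 180000 / 169 = 540000 / 169
= 3195.3 ms


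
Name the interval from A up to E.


Reasoning:
Letter names: A → E spans 5 letter names → a 5th
Semitones: A → E = 7 half-steps
A 5th of 7 semitones is a perfect 5th
= perfect 5th


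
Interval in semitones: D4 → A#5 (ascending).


Solution.
Absolute semitone position = octave×12 + chromatic position
D4: 4×12 + 2 = 50
A#5: 5×12 + 10 = 70
Difference = 70 - 50 = 20
= 20 semitones


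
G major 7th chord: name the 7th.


Major 7th chord = root + major 3rd + perfect 5th + major 7th
Seventh chords stack in thirds, so the letter names are G-B-D-F
Root: G
Major 3rd above G: B
Perfect 5th above G: D
Major 7th above G: F#
The 7th = F#


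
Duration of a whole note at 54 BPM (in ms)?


Let's work it out.
One quarter-note beat = 60000 / BPM = 60000 / 54 ms
Whole note = 4 × quarter note
Duration = 4 × 60000 / 54 = 240000 / 54
= 4444.4 ms


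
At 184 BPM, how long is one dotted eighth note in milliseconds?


Step by step:
One quarter-note beat = 60000 / BPM = 60000 / 184 ms
Dotted eighth note = 3/4 × quarter note
Duration = 3/4 × 60000 / 184 = 45000 / 184
= 244.6 ms


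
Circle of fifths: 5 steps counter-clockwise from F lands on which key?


Each counter-clockwise step moves down a perfect 5th (= up a perfect 4th)
From F: F → Bb → Eb → Ab → Db → F#/Gb
= F#/Gb


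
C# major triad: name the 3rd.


Let's work it out.
Major triad = root + major 3rd (4 semitones) + perfect 5th (7 semitones)
A triad on C# stacks thirds, so the chord tones use letter names C-E-G
Root: C#
Major 3rd above C#: E#
Perfect 5th above C#: G#
The 3rd = E#


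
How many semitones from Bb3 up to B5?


Absolute semitone position = octave×12 + chromatic position
Bb3: 3×12 + 10 = 46
B5: 5×12 + 11 = 71
Difference = 71 - 46 = 25
= 25 semitones


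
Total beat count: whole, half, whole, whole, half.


Reasoning:
Beat values:
  whole = 4 beats
  half = 2 beats
  whole = 4 beats
  whole = 4 beats
  half = 2 beats
Sum = 4 + 2 + 4 + 4 + 2
= 16 beats


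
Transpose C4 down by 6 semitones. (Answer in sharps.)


Let's work it out.
C4: chromatic position 0 in octave 4 → absolute = 4×12 + 0 = 48
Transpose down 6: 48 - 6 = 42
42 = 3×12 + 6 → F# in octave 3
Result = F#3


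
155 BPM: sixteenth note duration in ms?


Reasoning:
One quarter-note beat = 60000 / BPM = 60000 / 155 ms
Sixteenth note = 1/4 × quarter note
Duration = 1/4 × 60000 / 155 = 15000 / 155
= 96.8 ms


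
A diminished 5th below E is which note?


Step by step:
A 5th spans 5 letter names, so from E we land on A
A diminished 5th = 6 semitones below E
Spell A at that pitch: A#
= A#


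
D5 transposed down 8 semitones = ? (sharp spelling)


Let's work it out.
D5: chromatic position 2 in octave 5 → absolute = 5×12 + 2 = 62
Transpose down 8: 62 - 8 = 54
54 = 4×12 + 6 → F# in octave 4
Result = F#4


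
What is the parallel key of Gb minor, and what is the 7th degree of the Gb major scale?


Step by step:
Parallel keys share the same tonic but differ in mode
Gb minor → parallel is Gb major
Gb major scale: Gb Ab Bb Cb Db Eb F
= Gb major; 7th degree = F


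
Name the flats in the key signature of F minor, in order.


Solution.
Flat minor keys: A(0), D(1), G(2), C(3), F(4), Bb(5), Eb(6), Ab(7)
F minor has 4 flats
Order of flats: Bb Eb Ab Db Gb Cb Fb → first 4: Bb, Eb, Ab, Db
= Bb, Eb, Ab, Db


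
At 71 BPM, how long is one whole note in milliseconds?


Reasoning:
One quarter-note beat = 60000 / BPM = 60000 / 71 ms
Whole note = 4 × quarter note
Duration = 4 × 60000 / 71 = 240000 / 71
= 3380.3 ms


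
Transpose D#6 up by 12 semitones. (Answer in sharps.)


D#6: chromatic position 3 in octave 6 → absolute = 6×12 + 3 = 75
Transpose up 12: 75 + 12 = 87
87 = 7×12 + 3 → D# in octave 7
Result = D#7


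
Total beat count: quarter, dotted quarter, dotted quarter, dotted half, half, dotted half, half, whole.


Working:
Beat values:
  quarter = 1 beat
  dotted quarter = 1.5 beats
  dotted quarter = 1.5 beats
  dotted half = 3 beats
  half = 2 beats
  dotted half = 3 beats
  half = 2 beats
  whole = 4 beats
Sum = 1 + 1.5 + 1.5 + 3 + 2 + 3 + 2 + 4
= 18 beats
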